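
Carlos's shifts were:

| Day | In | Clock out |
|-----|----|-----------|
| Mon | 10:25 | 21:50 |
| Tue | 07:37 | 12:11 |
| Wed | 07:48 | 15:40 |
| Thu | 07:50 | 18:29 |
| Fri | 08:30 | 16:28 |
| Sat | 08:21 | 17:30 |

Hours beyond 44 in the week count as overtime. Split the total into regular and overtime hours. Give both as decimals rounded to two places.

Regular 44.00 hours, overtime 7.62 hours

Mon: 10:25–21:50 = 11 h 25 min
Tue: 07:37–12:11 = 4 h 34 min
Wed: 07:48–15:40 = 7 h 52 min
Thu: 07:50–18:29 = 10 h 39 min
Fri: 08:30–16:28 = 7 h 58 min
Sat: 08:21–17:30 = 9 h 9 min
Total worked: 51 h 37 min = 51.62 h.
Threshold 44 h → overtime 7 h 37 min, regular 44 h 0 min.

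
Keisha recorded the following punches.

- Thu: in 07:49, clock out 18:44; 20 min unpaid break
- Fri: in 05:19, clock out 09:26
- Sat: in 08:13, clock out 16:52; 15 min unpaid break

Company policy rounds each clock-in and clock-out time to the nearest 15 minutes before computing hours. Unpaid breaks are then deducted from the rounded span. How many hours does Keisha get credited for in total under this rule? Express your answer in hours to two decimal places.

23.17 hours

Thu: in 07:49→07:45, out 18:44→18:45; 11 h 0 min − 20 min = 10 h 40 min
Fri: in 05:19→05:15, out 09:26→09:30; 4 h 15 min
Sat: in 08:13→08:15, out 16:52→16:45; 8 h 30 min − 15 min = 8 h 15 min
Total credited: 23 h 10 min.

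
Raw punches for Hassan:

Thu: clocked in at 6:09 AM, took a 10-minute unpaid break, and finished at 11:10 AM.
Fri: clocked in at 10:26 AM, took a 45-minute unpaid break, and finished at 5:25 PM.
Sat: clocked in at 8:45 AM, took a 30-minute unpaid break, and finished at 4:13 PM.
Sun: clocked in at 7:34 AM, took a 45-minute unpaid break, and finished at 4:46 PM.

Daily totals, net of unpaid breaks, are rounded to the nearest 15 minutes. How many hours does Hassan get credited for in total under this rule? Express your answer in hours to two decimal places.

Thu: 6:09 AM–11:10 AM = 5 h 1 min − 10 min = 4 h 51 min → rounds to 4 h 45 min
Fri: 10:26 AM–5:25 PM = 6 h 59 min − 45 min = 6 h 14 min → rounds to 6 h 15 min
Sat: 8:45 AM–4:13 PM = 7 h 28 min − 30 min = 6 h 58 min → rounds to 7 h 0 min
Sun: 7:34 AM–4:46 PM = 9 h 12 min − 45 min = 8 h 27 min → rounds to 8 h 30 min
Total credited: 26 h 30 min.

26.50 hours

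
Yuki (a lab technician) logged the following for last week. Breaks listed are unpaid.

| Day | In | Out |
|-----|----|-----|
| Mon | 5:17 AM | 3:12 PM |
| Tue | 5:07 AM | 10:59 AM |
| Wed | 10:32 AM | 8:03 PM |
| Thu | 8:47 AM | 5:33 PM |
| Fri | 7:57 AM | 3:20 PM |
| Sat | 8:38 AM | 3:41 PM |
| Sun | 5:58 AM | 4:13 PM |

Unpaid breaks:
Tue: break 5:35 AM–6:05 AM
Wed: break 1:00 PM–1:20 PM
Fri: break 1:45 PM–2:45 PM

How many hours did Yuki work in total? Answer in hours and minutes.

56 h 55 min

Mon: 5:17 AM–3:12 PM = 9 h 55 min
Tue: 5:07 AM–10:59 AM = 5 h 52 min; less 30 min break → 5 h 22 min
Wed: 10:32 AM–8:03 PM = 9 h 31 min; less 20 min break → 9 h 11 min
Thu: 8:47 AM–5:33 PM = 8 h 46 min
Fri: 7:57 AM–3:20 PM = 7 h 23 min; less 60 min break → 6 h 23 min
Sat: 8:38 AM–3:41 PM = 7 h 3 min
Sun: 5:58 AM–4:13 PM = 10 h 15 min
Total: 9 h 55 min + 5 h 22 min + 9 h 11 min + 8 h 46 min + 6 h 23 min + 7 h 3 min + 10 h 15 min = 56 h 55 min.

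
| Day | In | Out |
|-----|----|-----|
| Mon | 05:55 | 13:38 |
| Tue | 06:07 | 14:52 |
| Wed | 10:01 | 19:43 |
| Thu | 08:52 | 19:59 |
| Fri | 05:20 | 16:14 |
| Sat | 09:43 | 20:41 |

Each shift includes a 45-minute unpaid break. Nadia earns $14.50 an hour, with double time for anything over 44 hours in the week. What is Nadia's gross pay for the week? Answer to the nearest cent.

Mon: 05:55–13:38 = 7 h 43 min; less 45 min break → 6 h 58 min
Tue: 06:07–14:52 = 8 h 45 min; less 45 min break → 8 h 0 min
Wed: 10:01–19:43 = 9 h 42 min; less 45 min break → 8 h 57 min
Thu: 08:52–19:59 = 11 h 7 min; less 45 min break → 10 h 22 min
Fri: 05:20–16:14 = 10 h 54 min; less 45 min break → 10 h 9 min
Sat: 09:43–20:41 = 10 h 58 min; less 45 min break → 10 h 13 min
Total worked: 54 h 39 min = 3279 min.
Regular 44 h 0 min = 2640 min at $14.50/h; overtime 10 h 39 min = 639 min at $29.00/h.
Pay = (2640 × $14.50 + 639 × $29.00) ÷ 60 = $946.85.

$946.85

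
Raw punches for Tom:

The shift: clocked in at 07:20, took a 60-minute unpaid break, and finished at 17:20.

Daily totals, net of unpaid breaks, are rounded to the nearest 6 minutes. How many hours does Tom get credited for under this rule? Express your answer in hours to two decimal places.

9.00 hours

The shift: 07:20–17:20 = 10 h 0 min − 60 min = 9 h 0 min → rounds to 9 h 0 min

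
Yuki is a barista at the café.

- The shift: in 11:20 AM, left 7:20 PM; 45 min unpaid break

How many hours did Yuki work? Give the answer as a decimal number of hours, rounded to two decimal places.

The shift: 11:20 AM–7:20 PM = 8 h 0 min; less 45 min break → 7 h 15 min

7.25 hours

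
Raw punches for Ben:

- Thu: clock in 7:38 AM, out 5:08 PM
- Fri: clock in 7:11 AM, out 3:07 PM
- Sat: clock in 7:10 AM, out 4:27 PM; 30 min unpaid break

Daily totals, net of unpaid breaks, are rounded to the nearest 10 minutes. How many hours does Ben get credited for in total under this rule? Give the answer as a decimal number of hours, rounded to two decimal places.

26.33 hours

Thu: 7:38 AM–5:08 PM = 9 h 30 min → rounds to 9 h 30 min
Fri: 7:11 AM–3:07 PM = 7 h 56 min → rounds to 8 h 0 min
Sat: 7:10 AM–4:27 PM = 9 h 17 min − 30 min = 8 h 47 min → rounds to 8 h 50 min
Total credited: 26 h 20 min.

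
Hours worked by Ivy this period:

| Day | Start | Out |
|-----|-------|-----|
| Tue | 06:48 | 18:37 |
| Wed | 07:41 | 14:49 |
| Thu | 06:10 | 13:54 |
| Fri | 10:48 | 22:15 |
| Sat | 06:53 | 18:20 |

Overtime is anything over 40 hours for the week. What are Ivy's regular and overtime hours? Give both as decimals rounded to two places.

Regular 40.00 hours, overtime 9.58 hours

Tue: 06:48–18:37 = 11 h 49 min
Wed: 07:41–14:49 = 7 h 8 min
Thu: 06:10–13:54 = 7 h 44 min
Fri: 10:48–22:15 = 11 h 27 min
Sat: 06:53–18:20 = 11 h 27 min
Total worked: 49 h 35 min = 49.58 h.
Threshold 40 h → overtime 9 h 35 min, regular 40 h 0 min.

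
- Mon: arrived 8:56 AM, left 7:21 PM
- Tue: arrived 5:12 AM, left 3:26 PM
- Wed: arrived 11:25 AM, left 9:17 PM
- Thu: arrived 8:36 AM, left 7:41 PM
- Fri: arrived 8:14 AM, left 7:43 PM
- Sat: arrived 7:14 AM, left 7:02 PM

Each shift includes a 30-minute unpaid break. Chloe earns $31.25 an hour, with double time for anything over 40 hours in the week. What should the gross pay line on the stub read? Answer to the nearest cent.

$2617.71

Mon: 8:56 AM–7:21 PM = 10 h 25 min; less 30 min break → 9 h 55 min
Tue: 5:12 AM–3:26 PM = 10 h 14 min; less 30 min break → 9 h 44 min
Wed: 11:25 AM–9:17 PM = 9 h 52 min; less 30 min break → 9 h 22 min
Thu: 8:36 AM–7:41 PM = 11 h 5 min; less 30 min break → 10 h 35 min
Fri: 8:14 AM–7:43 PM = 11 h 29 min; less 30 min break → 10 h 59 min
Sat: 7:14 AM–7:02 PM = 11 h 48 min; less 30 min break → 11 h 18 min
Total worked: 61 h 53 min = 3713 min.
Regular 40 h 0 min = 2400 min at $31.25/h; overtime 21 h 53 min = 1313 min at $62.50/h.
Pay = (2400 × $31.25 + 1313 × $62.50) ÷ 60 = $2617.71.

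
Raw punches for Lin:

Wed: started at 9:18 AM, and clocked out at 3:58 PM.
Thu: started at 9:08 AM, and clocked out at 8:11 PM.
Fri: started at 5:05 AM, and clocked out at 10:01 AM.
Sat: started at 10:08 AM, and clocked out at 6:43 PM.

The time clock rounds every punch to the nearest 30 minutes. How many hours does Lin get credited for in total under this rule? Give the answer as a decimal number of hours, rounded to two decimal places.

Wed: in 9:18 AM→9:30 AM, out 3:58 PM→4:00 PM; 6 h 30 min
Thu: in 9:08 AM→9:00 AM, out 8:11 PM→8:00 PM; 11 h 0 min
Fri: in 5:05 AM→5:00 AM, out 10:01 AM→10:00 AM; 5 h 0 min
Sat: in 10:08 AM→10:00 AM, out 6:43 PM→6:30 PM; 8 h 30 min
Total credited: 31 h 0 min.

31.00 hours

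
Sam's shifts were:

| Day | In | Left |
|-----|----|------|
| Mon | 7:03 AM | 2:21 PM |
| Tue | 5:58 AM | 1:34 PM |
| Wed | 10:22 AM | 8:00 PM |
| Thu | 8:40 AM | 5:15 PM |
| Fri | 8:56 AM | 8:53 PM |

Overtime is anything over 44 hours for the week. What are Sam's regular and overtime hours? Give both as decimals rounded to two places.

Regular 44.00 hours, overtime 1.07 hours

Mon: 7:03 AM–2:21 PM = 7 h 18 min
Tue: 5:58 AM–1:34 PM = 7 h 36 min
Wed: 10:22 AM–8:00 PM = 9 h 38 min
Thu: 8:40 AM–5:15 PM = 8 h 35 min
Fri: 8:56 AM–8:53 PM = 11 h 57 min
Total worked: 45 h 4 min = 45.07 h.
Threshold 44 h → overtime 1 h 4 min, regular 44 h 0 min.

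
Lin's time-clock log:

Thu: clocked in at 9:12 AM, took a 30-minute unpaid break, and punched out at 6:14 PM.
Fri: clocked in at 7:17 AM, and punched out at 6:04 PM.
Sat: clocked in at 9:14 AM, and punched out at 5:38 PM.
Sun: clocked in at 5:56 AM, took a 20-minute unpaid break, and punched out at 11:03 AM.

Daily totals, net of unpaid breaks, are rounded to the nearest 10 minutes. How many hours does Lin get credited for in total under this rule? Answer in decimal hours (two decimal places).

32.50 hours

Thu: 9:12 AM–6:14 PM = 9 h 2 min − 30 min = 8 h 32 min → rounds to 8 h 30 min
Fri: 7:17 AM–6:04 PM = 10 h 47 min → rounds to 10 h 50 min
Sat: 9:14 AM–5:38 PM = 8 h 24 min → rounds to 8 h 20 min
Sun: 5:56 AM–11:03 AM = 5 h 7 min − 20 min = 4 h 47 min → rounds to 4 h 50 min
Total credited: 32 h 30 min.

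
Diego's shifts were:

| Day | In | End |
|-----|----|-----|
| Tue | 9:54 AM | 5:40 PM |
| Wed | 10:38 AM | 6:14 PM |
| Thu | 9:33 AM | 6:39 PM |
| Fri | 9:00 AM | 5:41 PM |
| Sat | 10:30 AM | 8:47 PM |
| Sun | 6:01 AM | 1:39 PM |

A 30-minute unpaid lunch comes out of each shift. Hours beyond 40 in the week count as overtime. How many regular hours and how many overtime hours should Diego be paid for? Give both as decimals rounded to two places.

Tue: 9:54 AM–5:40 PM = 7 h 46 min; less 30 min break → 7 h 16 min
Wed: 10:38 AM–6:14 PM = 7 h 36 min; less 30 min break → 7 h 6 min
Thu: 9:33 AM–6:39 PM = 9 h 6 min; less 30 min break → 8 h 36 min
Fri: 9:00 AM–5:41 PM = 8 h 41 min; less 30 min break → 8 h 11 min
Sat: 10:30 AM–8:47 PM = 10 h 17 min; less 30 min break → 9 h 47 min
Sun: 6:01 AM–1:39 PM = 7 h 38 min; less 30 min break → 7 h 8 min
Total worked: 48 h 4 min = 48.07 h.
Threshold 40 h → overtime 8 h 4 min, regular 40 h 0 min.

Regular 40.00 hours, overtime 8.07 hours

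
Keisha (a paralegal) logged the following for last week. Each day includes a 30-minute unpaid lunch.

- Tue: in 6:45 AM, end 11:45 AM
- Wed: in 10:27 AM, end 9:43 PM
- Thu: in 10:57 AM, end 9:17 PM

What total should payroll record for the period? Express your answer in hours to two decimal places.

25.10 hours

Tue: 6:45 AM–11:45 AM = 5 h 0 min; less 30 min break → 4 h 30 min
Wed: 10:27 AM–9:43 PM = 11 h 16 min; less 30 min break → 10 h 46 min
Thu: 10:57 AM–9:17 PM = 10 h 20 min; less 30 min break → 9 h 50 min
Total: 4 h 30 min + 10 h 46 min + 9 h 50 min = 25 h 6 min.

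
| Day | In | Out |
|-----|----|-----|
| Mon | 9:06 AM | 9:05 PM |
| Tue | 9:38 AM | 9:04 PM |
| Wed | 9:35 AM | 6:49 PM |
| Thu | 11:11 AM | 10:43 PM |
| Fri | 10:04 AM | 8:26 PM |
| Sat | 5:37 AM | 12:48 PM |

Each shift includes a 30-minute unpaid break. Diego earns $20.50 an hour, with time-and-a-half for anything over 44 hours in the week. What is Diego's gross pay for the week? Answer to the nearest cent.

Mon: 9:06 AM–9:05 PM = 11 h 59 min; less 30 min break → 11 h 29 min
Tue: 9:38 AM–9:04 PM = 11 h 26 min; less 30 min break → 10 h 56 min
Wed: 9:35 AM–6:49 PM = 9 h 14 min; less 30 min break → 8 h 44 min
Thu: 11:11 AM–10:43 PM = 11 h 32 min; less 30 min break → 11 h 2 min
Fri: 10:04 AM–8:26 PM = 10 h 22 min; less 30 min break → 9 h 52 min
Sat: 5:37 AM–12:48 PM = 7 h 11 min; less 30 min break → 6 h 41 min
Total worked: 58 h 44 min = 3524 min.
Regular 44 h 0 min = 2640 min at $20.50/h; overtime 14 h 44 min = 884 min at $30.75/h.
Pay = (2640 × $20.50 + 884 × $30.75) ÷ 60 = $1355.05.

$1355.05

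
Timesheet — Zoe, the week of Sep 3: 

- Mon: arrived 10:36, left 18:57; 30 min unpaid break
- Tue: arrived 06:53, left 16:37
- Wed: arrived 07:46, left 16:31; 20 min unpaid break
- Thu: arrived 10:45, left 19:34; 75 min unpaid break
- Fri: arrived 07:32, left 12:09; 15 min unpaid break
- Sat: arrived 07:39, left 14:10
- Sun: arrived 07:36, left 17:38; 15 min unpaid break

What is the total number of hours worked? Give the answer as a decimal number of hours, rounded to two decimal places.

Mon: 10:36–18:57 = 8 h 21 min; less 30 min break → 7 h 51 min
Tue: 06:53–16:37 = 9 h 44 min
Wed: 07:46–16:31 = 8 h 45 min; less 20 min break → 8 h 25 min
Thu: 10:45–19:34 = 8 h 49 min; less 75 min break → 7 h 34 min
Fri: 07:32–12:09 = 4 h 37 min; less 15 min break → 4 h 22 min
Sat: 07:39–14:10 = 6 h 31 min
Sun: 07:36–17:38 = 10 h 2 min; less 15 min break → 9 h 47 min
Total: 7 h 51 min + 9 h 44 min + 8 h 25 min + 7 h 34 min + 4 h 22 min + 6 h 31 min + 9 h 47 min = 54 h 14 min.

54.23 hours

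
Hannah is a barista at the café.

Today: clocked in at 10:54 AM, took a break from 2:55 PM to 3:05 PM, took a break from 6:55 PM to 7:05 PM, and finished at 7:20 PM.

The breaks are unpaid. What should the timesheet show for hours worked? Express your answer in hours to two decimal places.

Today: 10:54 AM–7:20 PM = 8 h 26 min; less 20 min break → 8 h 6 min

8.10 hours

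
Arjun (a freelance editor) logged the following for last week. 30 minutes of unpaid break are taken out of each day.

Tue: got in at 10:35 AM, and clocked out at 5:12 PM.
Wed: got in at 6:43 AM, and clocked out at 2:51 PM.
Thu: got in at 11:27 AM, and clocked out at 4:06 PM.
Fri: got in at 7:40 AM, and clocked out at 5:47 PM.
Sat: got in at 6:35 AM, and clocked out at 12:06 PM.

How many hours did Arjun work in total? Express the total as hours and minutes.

Tue: 10:35 AM–5:12 PM = 6 h 37 min; less 30 min break → 6 h 7 min
Wed: 6:43 AM–2:51 PM = 8 h 8 min; less 30 min break → 7 h 38 min
Thu: 11:27 AM–4:06 PM = 4 h 39 min; less 30 min break → 4 h 9 min
Fri: 7:40 AM–5:47 PM = 10 h 7 min; less 30 min break → 9 h 37 min
Sat: 6:35 AM–12:06 PM = 5 h 31 min; less 30 min break → 5 h 1 min
Total: 6 h 7 min + 7 h 38 min + 4 h 9 min + 9 h 37 min + 5 h 1 min = 32 h 32 min.

32 h 32 min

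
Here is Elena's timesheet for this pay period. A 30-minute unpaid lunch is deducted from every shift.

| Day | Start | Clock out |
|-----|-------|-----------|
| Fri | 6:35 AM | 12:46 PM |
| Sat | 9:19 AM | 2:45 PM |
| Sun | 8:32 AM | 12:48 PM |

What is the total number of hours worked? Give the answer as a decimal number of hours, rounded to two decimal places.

14.38 hours

Fri: 6:35 AM–12:46 PM = 6 h 11 min; less 30 min break → 5 h 41 min
Sat: 9:19 AM–2:45 PM = 5 h 26 min; less 30 min break → 4 h 56 min
Sun: 8:32 AM–12:48 PM = 4 h 16 min; less 30 min break → 3 h 46 min
Total: 5 h 41 min + 4 h 56 min + 3 h 46 min = 14 h 23 min.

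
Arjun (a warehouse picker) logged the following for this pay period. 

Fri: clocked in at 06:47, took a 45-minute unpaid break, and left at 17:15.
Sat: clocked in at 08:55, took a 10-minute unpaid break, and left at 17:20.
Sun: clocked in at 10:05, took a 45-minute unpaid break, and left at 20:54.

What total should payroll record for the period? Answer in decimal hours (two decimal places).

28.03 hours

Fri: 06:47–17:15 = 10 h 28 min; less 45 min break → 9 h 43 min
Sat: 08:55–17:20 = 8 h 25 min; less 10 min break → 8 h 15 min
Sun: 10:05–20:54 = 10 h 49 min; less 45 min break → 10 h 4 min
Total: 9 h 43 min + 8 h 15 min + 10 h 4 min = 28 h 2 min.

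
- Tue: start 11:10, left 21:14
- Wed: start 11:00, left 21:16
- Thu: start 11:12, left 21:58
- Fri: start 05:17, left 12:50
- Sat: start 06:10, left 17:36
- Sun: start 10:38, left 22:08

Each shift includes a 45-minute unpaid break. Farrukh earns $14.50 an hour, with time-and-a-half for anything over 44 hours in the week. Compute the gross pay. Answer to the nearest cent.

$922.56

Tue: 11:10–21:14 = 10 h 4 min; less 45 min break → 9 h 19 min
Wed: 11:00–21:16 = 10 h 16 min; less 45 min break → 9 h 31 min
Thu: 11:12–21:58 = 10 h 46 min; less 45 min break → 10 h 1 min
Fri: 05:17–12:50 = 7 h 33 min; less 45 min break → 6 h 48 min
Sat: 06:10–17:36 = 11 h 26 min; less 45 min break → 10 h 41 min
Sun: 10:38–22:08 = 11 h 30 min; less 45 min break → 10 h 45 min
Total worked: 57 h 5 min = 3425 min.
Regular 44 h 0 min = 2640 min at $14.50/h; overtime 13 h 5 min = 785 min at $21.75/h.
Pay = (2640 × $14.50 + 785 × $21.75) ÷ 60 = $922.56.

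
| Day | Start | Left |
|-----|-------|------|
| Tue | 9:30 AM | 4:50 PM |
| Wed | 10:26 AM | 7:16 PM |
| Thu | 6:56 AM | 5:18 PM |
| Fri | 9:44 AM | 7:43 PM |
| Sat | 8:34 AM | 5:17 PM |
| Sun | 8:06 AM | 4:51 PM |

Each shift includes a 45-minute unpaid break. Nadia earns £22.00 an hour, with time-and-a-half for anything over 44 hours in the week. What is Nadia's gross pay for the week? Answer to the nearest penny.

Tue: 9:30 AM–4:50 PM = 7 h 20 min; less 45 min break → 6 h 35 min
Wed: 10:26 AM–7:16 PM = 8 h 50 min; less 45 min break → 8 h 5 min
Thu: 6:56 AM–5:18 PM = 10 h 22 min; less 45 min break → 9 h 37 min
Fri: 9:44 AM–7:43 PM = 9 h 59 min; less 45 min break → 9 h 14 min
Sat: 8:34 AM–5:17 PM = 8 h 43 min; less 45 min break → 7 h 58 min
Sun: 8:06 AM–4:51 PM = 8 h 45 min; less 45 min break → 8 h 0 min
Total worked: 49 h 29 min = 2969 min.
Regular 44 h 0 min = 2640 min at £22.00/h; overtime 5 h 29 min = 329 min at £33.00/h.
Pay = (2640 × £22.00 + 329 × £33.00) ÷ 60 = £1148.95.

£1148.95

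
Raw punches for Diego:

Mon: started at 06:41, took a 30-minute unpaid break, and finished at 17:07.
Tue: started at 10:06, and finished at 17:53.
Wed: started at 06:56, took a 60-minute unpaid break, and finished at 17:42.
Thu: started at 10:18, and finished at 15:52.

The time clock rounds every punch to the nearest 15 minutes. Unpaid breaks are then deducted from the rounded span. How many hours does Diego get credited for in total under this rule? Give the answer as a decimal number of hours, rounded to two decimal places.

33.00 hours

Mon: in 06:41→06:45, out 17:07→17:00; 10 h 15 min − 30 min = 9 h 45 min
Tue: in 10:06→10:00, out 17:53→18:00; 8 h 0 min
Wed: in 06:56→07:00, out 17:42→17:45; 10 h 45 min − 60 min = 9 h 45 min
Thu: in 10:18→10:15, out 15:52→15:45; 5 h 30 min
Total credited: 33 h 0 min.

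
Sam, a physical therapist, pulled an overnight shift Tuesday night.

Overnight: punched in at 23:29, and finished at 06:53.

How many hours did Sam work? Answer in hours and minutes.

Overnight: 23:29 → midnight = 0 h 31 min; midnight → 06:53 = 6 h 53 min; span 7 h 24 min

7 h 24 min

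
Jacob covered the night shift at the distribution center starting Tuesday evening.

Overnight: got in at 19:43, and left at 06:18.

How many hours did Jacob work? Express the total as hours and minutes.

Overnight: 19:43 → midnight = 4 h 17 min; midnight → 06:18 = 6 h 18 min; span 10 h 35 min

10 h 35 min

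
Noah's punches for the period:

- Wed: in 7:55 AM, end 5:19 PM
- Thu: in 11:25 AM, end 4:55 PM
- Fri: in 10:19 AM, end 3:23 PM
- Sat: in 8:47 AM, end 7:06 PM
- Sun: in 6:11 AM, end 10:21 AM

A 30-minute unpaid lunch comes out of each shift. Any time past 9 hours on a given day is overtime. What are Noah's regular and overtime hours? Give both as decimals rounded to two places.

Wed: 7:55 AM–5:19 PM = 9 h 24 min; less 30 min break → 8 h 54 min
Thu: 11:25 AM–4:55 PM = 5 h 30 min; less 30 min break → 5 h 0 min
Fri: 10:19 AM–3:23 PM = 5 h 4 min; less 30 min break → 4 h 34 min
Sat: 8:47 AM–7:06 PM = 10 h 19 min; less 30 min break → 9 h 49 min
Sun: 6:11 AM–10:21 AM = 4 h 10 min; less 30 min break → 3 h 40 min
Wed reg 8 h 54 min / OT 0 h 0 min; Thu reg 5 h 0 min / OT 0 h 0 min; Fri reg 4 h 34 min / OT 0 h 0 min; Sat reg 9 h 0 min / OT 0 h 49 min; Sun reg 3 h 40 min / OT 0 h 0 min.
Totals: regular 31 h 8 min, overtime 0 h 49 min.

Regular 31.13 hours, overtime 0.82 hours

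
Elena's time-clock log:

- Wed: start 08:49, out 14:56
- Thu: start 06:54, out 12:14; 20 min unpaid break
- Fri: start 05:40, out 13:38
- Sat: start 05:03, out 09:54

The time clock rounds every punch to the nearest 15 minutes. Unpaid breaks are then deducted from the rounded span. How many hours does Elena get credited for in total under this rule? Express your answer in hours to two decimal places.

24.17 hours

Wed: in 08:49→08:45, out 14:56→15:00; 6 h 15 min
Thu: in 06:54→07:00, out 12:14→12:15; 5 h 15 min − 20 min = 4 h 55 min
Fri: in 05:40→05:45, out 13:38→13:45; 8 h 0 min
Sat: in 05:03→05:00, out 09:54→10:00; 5 h 0 min
Total credited: 24 h 10 min.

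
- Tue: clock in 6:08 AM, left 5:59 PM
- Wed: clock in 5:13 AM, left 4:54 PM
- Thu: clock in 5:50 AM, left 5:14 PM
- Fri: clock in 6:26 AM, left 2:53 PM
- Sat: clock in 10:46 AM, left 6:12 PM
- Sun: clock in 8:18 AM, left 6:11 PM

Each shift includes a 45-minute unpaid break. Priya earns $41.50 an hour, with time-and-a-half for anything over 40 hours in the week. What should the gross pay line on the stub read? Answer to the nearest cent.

Tue: 6:08 AM–5:59 PM = 11 h 51 min; less 45 min break → 11 h 6 min
Wed: 5:13 AM–4:54 PM = 11 h 41 min; less 45 min break → 10 h 56 min
Thu: 5:50 AM–5:14 PM = 11 h 24 min; less 45 min break → 10 h 39 min
Fri: 6:26 AM–2:53 PM = 8 h 27 min; less 45 min break → 7 h 42 min
Sat: 10:46 AM–6:12 PM = 7 h 26 min; less 45 min break → 6 h 41 min
Sun: 8:18 AM–6:11 PM = 9 h 53 min; less 45 min break → 9 h 8 min
Total worked: 56 h 12 min = 3372 min.
Regular 40 h 0 min = 2400 min at $41.50/h; overtime 16 h 12 min = 972 min at $62.25/h.
Pay = (2400 × $41.50 + 972 × $62.25) ÷ 60 = $2668.45.

$2668.45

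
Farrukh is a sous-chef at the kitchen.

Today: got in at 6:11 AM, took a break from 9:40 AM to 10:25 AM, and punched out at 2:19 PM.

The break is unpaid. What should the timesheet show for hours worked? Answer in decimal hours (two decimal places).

Today: 6:11 AM–2:19 PM = 8 h 8 min; less 45 min break → 7 h 23 min

7.38 hours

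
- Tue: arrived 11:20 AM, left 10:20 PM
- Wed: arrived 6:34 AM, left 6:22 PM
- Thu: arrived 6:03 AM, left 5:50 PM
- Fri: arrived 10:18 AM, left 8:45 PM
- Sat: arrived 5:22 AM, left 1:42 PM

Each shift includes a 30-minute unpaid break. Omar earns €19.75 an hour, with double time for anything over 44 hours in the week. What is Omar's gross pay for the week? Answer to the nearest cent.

Tue: 11:20 AM–10:20 PM = 11 h 0 min; less 30 min break → 10 h 30 min
Wed: 6:34 AM–6:22 PM = 11 h 48 min; less 30 min break → 11 h 18 min
Thu: 6:03 AM–5:50 PM = 11 h 47 min; less 30 min break → 11 h 17 min
Fri: 10:18 AM–8:45 PM = 10 h 27 min; less 30 min break → 9 h 57 min
Sat: 5:22 AM–1:42 PM = 8 h 20 min; less 30 min break → 7 h 50 min
Total worked: 50 h 52 min = 3052 min.
Regular 44 h 0 min = 2640 min at €19.75/h; overtime 6 h 52 min = 412 min at €39.50/h.
Pay = (2640 × €19.75 + 412 × €39.50) ÷ 60 = €1140.23.

€1140.23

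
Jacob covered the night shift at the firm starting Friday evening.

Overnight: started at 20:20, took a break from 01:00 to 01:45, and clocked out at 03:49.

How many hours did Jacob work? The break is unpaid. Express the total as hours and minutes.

6 h 44 min

Overnight: 20:20 → midnight = 3 h 40 min; midnight → 03:49 = 3 h 49 min; span 7 h 29 min; less 45 min break → 6 h 44 min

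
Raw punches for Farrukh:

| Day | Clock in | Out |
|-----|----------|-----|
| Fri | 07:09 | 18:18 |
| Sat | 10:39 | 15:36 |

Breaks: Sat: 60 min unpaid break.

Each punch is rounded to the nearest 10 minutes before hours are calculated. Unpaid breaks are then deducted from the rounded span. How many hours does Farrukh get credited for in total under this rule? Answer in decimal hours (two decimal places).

15.17 hours

Fri: in 07:09→07:10, out 18:18→18:20; 11 h 10 min
Sat: in 10:39→10:40, out 15:36→15:40; 5 h 0 min − 60 min = 4 h 0 min
Total credited: 15 h 10 min.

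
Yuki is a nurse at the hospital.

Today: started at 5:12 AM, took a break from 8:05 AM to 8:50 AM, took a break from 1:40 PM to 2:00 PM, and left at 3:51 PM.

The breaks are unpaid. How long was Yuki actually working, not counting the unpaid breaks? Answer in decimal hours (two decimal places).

9.57 hours

Today: 5:12 AM–3:51 PM = 10 h 39 min; less 65 min break → 9 h 34 min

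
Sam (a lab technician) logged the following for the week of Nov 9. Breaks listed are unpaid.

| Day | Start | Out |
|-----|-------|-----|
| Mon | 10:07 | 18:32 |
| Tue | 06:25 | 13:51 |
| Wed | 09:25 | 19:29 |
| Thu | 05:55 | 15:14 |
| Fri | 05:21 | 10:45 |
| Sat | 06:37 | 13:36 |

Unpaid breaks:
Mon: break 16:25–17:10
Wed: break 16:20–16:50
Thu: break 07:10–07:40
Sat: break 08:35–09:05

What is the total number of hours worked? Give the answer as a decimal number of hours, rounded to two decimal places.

45.37 hours

Mon: 10:07–18:32 = 8 h 25 min; less 45 min break → 7 h 40 min
Tue: 06:25–13:51 = 7 h 26 min
Wed: 09:25–19:29 = 10 h 4 min; less 30 min break → 9 h 34 min
Thu: 05:55–15:14 = 9 h 19 min; less 30 min break → 8 h 49 min
Fri: 05:21–10:45 = 5 h 24 min
Sat: 06:37–13:36 = 6 h 59 min; less 30 min break → 6 h 29 min
Total: 7 h 40 min + 7 h 26 min + 9 h 34 min + 8 h 49 min + 5 h 24 min + 6 h 29 min = 45 h 22 min.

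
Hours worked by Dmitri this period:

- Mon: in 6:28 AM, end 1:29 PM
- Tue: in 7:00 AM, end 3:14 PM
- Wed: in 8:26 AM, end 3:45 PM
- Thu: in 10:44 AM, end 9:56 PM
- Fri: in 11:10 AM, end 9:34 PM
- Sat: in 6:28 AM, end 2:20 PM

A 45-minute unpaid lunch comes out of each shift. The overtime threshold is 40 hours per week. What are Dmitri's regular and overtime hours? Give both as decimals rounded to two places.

Regular 40.00 hours, overtime 7.53 hours

Mon: 6:28 AM–1:29 PM = 7 h 1 min; less 45 min break → 6 h 16 min
Tue: 7:00 AM–3:14 PM = 8 h 14 min; less 45 min break → 7 h 29 min
Wed: 8:26 AM–3:45 PM = 7 h 19 min; less 45 min break → 6 h 34 min
Thu: 10:44 AM–9:56 PM = 11 h 12 min; less 45 min break → 10 h 27 min
Fri: 11:10 AM–9:34 PM = 10 h 24 min; less 45 min break → 9 h 39 min
Sat: 6:28 AM–2:20 PM = 7 h 52 min; less 45 min break → 7 h 7 min
Total worked: 47 h 32 min = 47.53 h.
Threshold 40 h → overtime 7 h 32 min, regular 40 h 0 min.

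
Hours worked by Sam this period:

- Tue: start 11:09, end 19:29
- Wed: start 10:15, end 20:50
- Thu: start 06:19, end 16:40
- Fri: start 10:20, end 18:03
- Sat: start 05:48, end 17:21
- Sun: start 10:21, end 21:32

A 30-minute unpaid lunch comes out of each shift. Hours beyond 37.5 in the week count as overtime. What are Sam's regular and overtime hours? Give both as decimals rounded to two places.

Regular 37.50 hours, overtime 19.22 hours

Tue: 11:09–19:29 = 8 h 20 min; less 30 min break → 7 h 50 min
Wed: 10:15–20:50 = 10 h 35 min; less 30 min break → 10 h 5 min
Thu: 06:19–16:40 = 10 h 21 min; less 30 min break → 9 h 51 min
Fri: 10:20–18:03 = 7 h 43 min; less 30 min break → 7 h 13 min
Sat: 05:48–17:21 = 11 h 33 min; less 30 min break → 11 h 3 min
Sun: 10:21–21:32 = 11 h 11 min; less 30 min break → 10 h 41 min
Total worked: 56 h 43 min = 56.72 h.
Threshold 37.5 h → overtime 19 h 13 min, regular 37 h 30 min.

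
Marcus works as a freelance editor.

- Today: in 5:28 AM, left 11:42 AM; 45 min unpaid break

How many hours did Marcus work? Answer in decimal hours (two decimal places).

5.48 hours

Today: 5:28 AM–11:42 AM = 6 h 14 min; less 45 min break → 5 h 29 min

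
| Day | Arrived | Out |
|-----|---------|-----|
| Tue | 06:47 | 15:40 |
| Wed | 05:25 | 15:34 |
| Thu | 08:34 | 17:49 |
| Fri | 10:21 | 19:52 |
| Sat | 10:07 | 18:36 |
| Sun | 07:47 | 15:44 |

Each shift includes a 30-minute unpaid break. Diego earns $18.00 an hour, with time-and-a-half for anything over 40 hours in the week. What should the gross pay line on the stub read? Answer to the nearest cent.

$1023.30

Tue: 06:47–15:40 = 8 h 53 min; less 30 min break → 8 h 23 min
Wed: 05:25–15:34 = 10 h 9 min; less 30 min break → 9 h 39 min
Thu: 08:34–17:49 = 9 h 15 min; less 30 min break → 8 h 45 min
Fri: 10:21–19:52 = 9 h 31 min; less 30 min break → 9 h 1 min
Sat: 10:07–18:36 = 8 h 29 min; less 30 min break → 7 h 59 min
Sun: 07:47–15:44 = 7 h 57 min; less 30 min break → 7 h 27 min
Total worked: 51 h 14 min = 3074 min.
Regular 40 h 0 min = 2400 min at $18.00/h; overtime 11 h 14 min = 674 min at $27.00/h.
Pay = (2400 × $18.00 + 674 × $27.00) ÷ 60 = $1023.30.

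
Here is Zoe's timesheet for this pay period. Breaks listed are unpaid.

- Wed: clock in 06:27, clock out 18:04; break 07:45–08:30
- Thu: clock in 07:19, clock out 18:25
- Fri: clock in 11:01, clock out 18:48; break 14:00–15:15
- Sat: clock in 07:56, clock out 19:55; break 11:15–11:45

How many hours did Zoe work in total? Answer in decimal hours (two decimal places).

Wed: 06:27–18:04 = 11 h 37 min; less 45 min break → 10 h 52 min
Thu: 07:19–18:25 = 11 h 6 min
Fri: 11:01–18:48 = 7 h 47 min; less 75 min break → 6 h 32 min
Sat: 07:56–19:55 = 11 h 59 min; less 30 min break → 11 h 29 min
Total: 10 h 52 min + 11 h 6 min + 6 h 32 min + 11 h 29 min = 39 h 59 min.

39.98 hours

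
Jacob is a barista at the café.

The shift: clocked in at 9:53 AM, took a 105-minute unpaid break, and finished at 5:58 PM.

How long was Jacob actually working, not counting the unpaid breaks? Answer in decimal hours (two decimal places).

6.33 hours

The shift: 9:53 AM–5:58 PM = 8 h 5 min; less 105 min break → 6 h 20 min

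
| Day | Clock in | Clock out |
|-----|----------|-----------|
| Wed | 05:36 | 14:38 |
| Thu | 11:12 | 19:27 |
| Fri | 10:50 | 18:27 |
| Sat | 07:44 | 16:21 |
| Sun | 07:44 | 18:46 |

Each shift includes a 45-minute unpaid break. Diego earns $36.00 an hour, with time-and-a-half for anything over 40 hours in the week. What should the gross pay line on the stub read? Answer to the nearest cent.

Wed: 05:36–14:38 = 9 h 2 min; less 45 min break → 8 h 17 min
Thu: 11:12–19:27 = 8 h 15 min; less 45 min break → 7 h 30 min
Fri: 10:50–18:27 = 7 h 37 min; less 45 min break → 6 h 52 min
Sat: 07:44–16:21 = 8 h 37 min; less 45 min break → 7 h 52 min
Sun: 07:44–18:46 = 11 h 2 min; less 45 min break → 10 h 17 min
Total worked: 40 h 48 min = 2448 min.
Regular 40 h 0 min = 2400 min at $36.00/h; overtime 0 h 48 min = 48 min at $54.00/h.
Pay = (2400 × $36.00 + 48 × $54.00) ÷ 60 = $1483.20.

$1483.20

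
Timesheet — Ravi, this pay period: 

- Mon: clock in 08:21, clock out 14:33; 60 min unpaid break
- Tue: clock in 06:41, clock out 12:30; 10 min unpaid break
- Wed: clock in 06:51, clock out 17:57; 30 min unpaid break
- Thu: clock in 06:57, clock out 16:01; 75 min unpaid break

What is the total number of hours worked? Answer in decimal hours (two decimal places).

Mon: 08:21–14:33 = 6 h 12 min; less 60 min break → 5 h 12 min
Tue: 06:41–12:30 = 5 h 49 min; less 10 min break → 5 h 39 min
Wed: 06:51–17:57 = 11 h 6 min; less 30 min break → 10 h 36 min
Thu: 06:57–16:01 = 9 h 4 min; less 75 min break → 7 h 49 min
Total: 5 h 12 min + 5 h 39 min + 10 h 36 min + 7 h 49 min = 29 h 16 min.

29.27 hours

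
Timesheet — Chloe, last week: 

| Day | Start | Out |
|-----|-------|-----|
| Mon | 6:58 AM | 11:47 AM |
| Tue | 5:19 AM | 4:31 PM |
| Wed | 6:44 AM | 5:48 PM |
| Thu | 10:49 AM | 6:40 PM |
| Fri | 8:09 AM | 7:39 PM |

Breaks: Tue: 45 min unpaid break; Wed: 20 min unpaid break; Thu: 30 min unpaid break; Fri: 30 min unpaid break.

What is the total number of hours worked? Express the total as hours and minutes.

44 h 21 min

Mon: 6:58 AM–11:47 AM = 4 h 49 min
Tue: 5:19 AM–4:31 PM = 11 h 12 min; less 45 min break → 10 h 27 min
Wed: 6:44 AM–5:48 PM = 11 h 4 min; less 20 min break → 10 h 44 min
Thu: 10:49 AM–6:40 PM = 7 h 51 min; less 30 min break → 7 h 21 min
Fri: 8:09 AM–7:39 PM = 11 h 30 min; less 30 min break → 11 h 0 min
Total: 4 h 49 min + 10 h 27 min + 10 h 44 min + 7 h 21 min + 11 h 0 min = 44 h 21 min.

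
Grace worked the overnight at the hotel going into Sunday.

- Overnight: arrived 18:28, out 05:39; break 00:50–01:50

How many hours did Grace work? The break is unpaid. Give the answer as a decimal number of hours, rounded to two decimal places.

Overnight: 18:28 → midnight = 5 h 32 min; midnight → 05:39 = 5 h 39 min; span 11 h 11 min; less 60 min break → 10 h 11 min

10.18 hours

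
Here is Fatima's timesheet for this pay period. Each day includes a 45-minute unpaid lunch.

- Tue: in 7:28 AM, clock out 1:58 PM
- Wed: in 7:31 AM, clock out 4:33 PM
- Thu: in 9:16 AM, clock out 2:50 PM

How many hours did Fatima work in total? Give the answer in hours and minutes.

18 h 51 min

Tue: 7:28 AM–1:58 PM = 6 h 30 min; less 45 min break → 5 h 45 min
Wed: 7:31 AM–4:33 PM = 9 h 2 min; less 45 min break → 8 h 17 min
Thu: 9:16 AM–2:50 PM = 5 h 34 min; less 45 min break → 4 h 49 min
Total: 5 h 45 min + 8 h 17 min + 4 h 49 min = 18 h 51 min.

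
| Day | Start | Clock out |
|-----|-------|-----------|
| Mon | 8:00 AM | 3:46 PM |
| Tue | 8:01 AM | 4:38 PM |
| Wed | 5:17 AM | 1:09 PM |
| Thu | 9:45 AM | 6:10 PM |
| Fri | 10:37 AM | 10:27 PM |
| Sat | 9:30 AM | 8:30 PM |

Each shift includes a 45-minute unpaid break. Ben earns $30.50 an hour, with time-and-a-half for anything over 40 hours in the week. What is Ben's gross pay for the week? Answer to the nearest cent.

Mon: 8:00 AM–3:46 PM = 7 h 46 min; less 45 min break → 7 h 1 min
Tue: 8:01 AM–4:38 PM = 8 h 37 min; less 45 min break → 7 h 52 min
Wed: 5:17 AM–1:09 PM = 7 h 52 min; less 45 min break → 7 h 7 min
Thu: 9:45 AM–6:10 PM = 8 h 25 min; less 45 min break → 7 h 40 min
Fri: 10:37 AM–10:27 PM = 11 h 50 min; less 45 min break → 11 h 5 min
Sat: 9:30 AM–8:30 PM = 11 h 0 min; less 45 min break → 10 h 15 min
Total worked: 51 h 0 min = 3060 min.
Regular 40 h 0 min = 2400 min at $30.50/h; overtime 11 h 0 min = 660 min at $45.75/h.
Pay = (2400 × $30.50 + 660 × $45.75) ÷ 60 = $1723.25.

$1723.25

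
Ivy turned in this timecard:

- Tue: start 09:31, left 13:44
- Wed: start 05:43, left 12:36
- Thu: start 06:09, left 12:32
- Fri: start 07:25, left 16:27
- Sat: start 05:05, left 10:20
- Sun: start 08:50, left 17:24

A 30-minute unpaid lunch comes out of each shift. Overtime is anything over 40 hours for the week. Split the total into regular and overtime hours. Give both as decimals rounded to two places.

Tue: 09:31–13:44 = 4 h 13 min; less 30 min break → 3 h 43 min
Wed: 05:43–12:36 = 6 h 53 min; less 30 min break → 6 h 23 min
Thu: 06:09–12:32 = 6 h 23 min; less 30 min break → 5 h 53 min
Fri: 07:25–16:27 = 9 h 2 min; less 30 min break → 8 h 32 min
Sat: 05:05–10:20 = 5 h 15 min; less 30 min break → 4 h 45 min
Sun: 08:50–17:24 = 8 h 34 min; less 30 min break → 8 h 4 min
Total worked: 37 h 20 min = 37.33 h.
Threshold 40 h → overtime 0 h 0 min, regular 37 h 20 min.

Regular 37.33 hours, overtime 0.00 hours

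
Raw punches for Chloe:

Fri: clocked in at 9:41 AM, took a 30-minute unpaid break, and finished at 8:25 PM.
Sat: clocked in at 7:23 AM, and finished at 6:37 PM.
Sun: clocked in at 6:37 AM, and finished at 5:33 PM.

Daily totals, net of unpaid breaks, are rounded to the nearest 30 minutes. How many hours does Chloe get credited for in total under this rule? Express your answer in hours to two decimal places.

32.00 hours

Fri: 9:41 AM–8:25 PM = 10 h 44 min − 30 min = 10 h 14 min → rounds to 10 h 0 min
Sat: 7:23 AM–6:37 PM = 11 h 14 min → rounds to 11 h 0 min
Sun: 6:37 AM–5:33 PM = 10 h 56 min → rounds to 11 h 0 min
Total credited: 32 h 0 min.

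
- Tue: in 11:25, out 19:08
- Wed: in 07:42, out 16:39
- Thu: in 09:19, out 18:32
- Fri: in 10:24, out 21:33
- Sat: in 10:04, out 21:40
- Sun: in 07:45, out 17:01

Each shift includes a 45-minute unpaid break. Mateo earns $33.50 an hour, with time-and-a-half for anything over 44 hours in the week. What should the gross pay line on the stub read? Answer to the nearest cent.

$1946.35

Tue: 11:25–19:08 = 7 h 43 min; less 45 min break → 6 h 58 min
Wed: 07:42–16:39 = 8 h 57 min; less 45 min break → 8 h 12 min
Thu: 09:19–18:32 = 9 h 13 min; less 45 min break → 8 h 28 min
Fri: 10:24–21:33 = 11 h 9 min; less 45 min break → 10 h 24 min
Sat: 10:04–21:40 = 11 h 36 min; less 45 min break → 10 h 51 min
Sun: 07:45–17:01 = 9 h 16 min; less 45 min break → 8 h 31 min
Total worked: 53 h 24 min = 3204 min.
Regular 44 h 0 min = 2640 min at $33.50/h; overtime 9 h 24 min = 564 min at $50.25/h.
Pay = (2640 × $33.50 + 564 × $50.25) ÷ 60 = $1946.35.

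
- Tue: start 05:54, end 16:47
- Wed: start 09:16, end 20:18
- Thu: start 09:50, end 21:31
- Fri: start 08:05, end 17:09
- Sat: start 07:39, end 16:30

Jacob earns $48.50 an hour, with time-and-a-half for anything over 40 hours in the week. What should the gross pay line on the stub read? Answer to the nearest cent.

Tue: 05:54–16:47 = 10 h 53 min
Wed: 09:16–20:18 = 11 h 2 min
Thu: 09:50–21:31 = 11 h 41 min
Fri: 08:05–17:09 = 9 h 4 min
Sat: 07:39–16:30 = 8 h 51 min
Total worked: 51 h 31 min = 3091 min.
Regular 40 h 0 min = 2400 min at $48.50/h; overtime 11 h 31 min = 691 min at $72.75/h.
Pay = (2400 × $48.50 + 691 × $72.75) ÷ 60 = $2777.84.

$2777.84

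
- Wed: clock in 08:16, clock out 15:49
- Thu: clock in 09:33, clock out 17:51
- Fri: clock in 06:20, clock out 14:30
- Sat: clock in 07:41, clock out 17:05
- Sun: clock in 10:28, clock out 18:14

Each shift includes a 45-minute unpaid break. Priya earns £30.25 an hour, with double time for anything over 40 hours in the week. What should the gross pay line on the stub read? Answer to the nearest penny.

£1132.36

Wed: 08:16–15:49 = 7 h 33 min; less 45 min break → 6 h 48 min
Thu: 09:33–17:51 = 8 h 18 min; less 45 min break → 7 h 33 min
Fri: 06:20–14:30 = 8 h 10 min; less 45 min break → 7 h 25 min
Sat: 07:41–17:05 = 9 h 24 min; less 45 min break → 8 h 39 min
Sun: 10:28–18:14 = 7 h 46 min; less 45 min break → 7 h 1 min
Total worked: 37 h 26 min = 2246 min.
Regular 37 h 26 min = 2246 min at £30.25/h; overtime 0 h 0 min = 0 min at £60.50/h.
Pay = (2246 × £30.25 + 0 × £60.50) ÷ 60 = £1132.36.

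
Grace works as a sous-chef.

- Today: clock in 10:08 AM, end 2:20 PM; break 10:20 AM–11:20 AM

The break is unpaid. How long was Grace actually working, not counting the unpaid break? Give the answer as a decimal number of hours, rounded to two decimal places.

Today: 10:08 AM–2:20 PM = 4 h 12 min; less 60 min break → 3 h 12 min

3.20 hours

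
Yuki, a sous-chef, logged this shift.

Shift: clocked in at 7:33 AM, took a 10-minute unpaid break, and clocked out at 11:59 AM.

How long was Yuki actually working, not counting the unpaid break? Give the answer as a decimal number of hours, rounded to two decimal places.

4.27 hours

Shift: 7:33 AM–11:59 AM = 4 h 26 min; less 10 min break → 4 h 16 min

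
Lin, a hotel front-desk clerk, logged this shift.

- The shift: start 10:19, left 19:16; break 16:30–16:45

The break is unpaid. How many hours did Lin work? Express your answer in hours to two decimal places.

8.70 hours

The shift: 10:19–19:16 = 8 h 57 min; less 15 min break → 8 h 42 min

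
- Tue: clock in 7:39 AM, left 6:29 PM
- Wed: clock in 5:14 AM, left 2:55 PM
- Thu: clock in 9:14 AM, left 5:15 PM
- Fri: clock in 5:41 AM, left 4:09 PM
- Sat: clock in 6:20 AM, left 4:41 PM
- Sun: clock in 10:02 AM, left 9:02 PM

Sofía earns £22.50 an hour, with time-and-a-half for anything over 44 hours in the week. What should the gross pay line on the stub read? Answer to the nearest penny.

£1541.81

Tue: 7:39 AM–6:29 PM = 10 h 50 min
Wed: 5:14 AM–2:55 PM = 9 h 41 min
Thu: 9:14 AM–5:15 PM = 8 h 1 min
Fri: 5:41 AM–4:09 PM = 10 h 28 min
Sat: 6:20 AM–4:41 PM = 10 h 21 min
Sun: 10:02 AM–9:02 PM = 11 h 0 min
Total worked: 60 h 21 min = 3621 min.
Regular 44 h 0 min = 2640 min at £22.50/h; overtime 16 h 21 min = 981 min at £33.75/h.
Pay = (2640 × £22.50 + 981 × £33.75) ÷ 60 = £1541.81.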